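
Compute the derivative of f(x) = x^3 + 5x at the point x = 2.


Differentiate f(x) = x^3 + 5x term by term:
f'(x) = 3x^2 + 5
Substitute x = 2:
f'(2) = 3 * 2^2 + 0 * 2 + 5
= 12 + 0 + 5
= 17

17


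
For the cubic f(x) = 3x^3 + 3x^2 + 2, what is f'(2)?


Differentiate f(x) = 3x^3 + 3x^2 + 2 term by term:
f'(x) = 9x^2 + 6x
Substitute x = 2:
f'(2) = 9 * 2^2 + 6 * 2 + 0
= 36 + 12 + 0
= 48

48


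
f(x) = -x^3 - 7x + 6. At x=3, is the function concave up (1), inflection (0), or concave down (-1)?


Concavity is determined by the sign of f''(x).
f(x) = -x^3 - 7x + 6
f'(x) = -3x^2 - 7
f''(x) = -6x
f''(3) = -6 * 3 + 0
= -18 + 0
= -18
Since f''(3) < 0, the function is concave down (-1)

-1


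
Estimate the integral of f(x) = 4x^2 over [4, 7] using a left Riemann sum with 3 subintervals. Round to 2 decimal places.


Left Riemann sum uses left endpoints of each subinterval.
Interval: [4, 7], n = 3
dx = (7 - 4) / 3 = 1
Left endpoints: [4, 5, 6]
f values: [64, 100, 144]
Sum = dx * (sum of f values)
= 1 * 308
= 308 = 308.00

308.00


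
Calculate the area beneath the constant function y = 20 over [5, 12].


The area under a constant function y = 20 is a rectangle.
Width = 12 - 5 = 7
Height = 20
Area = width * height
= 7 * 20
= 140

140


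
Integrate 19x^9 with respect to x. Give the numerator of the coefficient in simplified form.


Apply the power rule for integration:
integral of ax^n dx = a/(n+1) * x^(n+1) + C
integral of 19x^9 dx
= 19/10 * x^10 + C
The coefficient in lowest terms is 19/10, and its numerator is 19

19


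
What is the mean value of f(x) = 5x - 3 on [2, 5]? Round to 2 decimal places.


Average value = 1/(b-a) * integral from a to b of f(x) dx
First compute the integral of 5x - 3:
F(x) = (5/2)x^2 - 3x
F(5) = 5/2 * 25 - 3 * 5 = 95/2
F(2) = 5/2 * 4 - 3 * 2 = 4
Integral = 95/2 - 4 = 87/2
Average = (87/2) / (5 - 2) = (87/2) / 3
= 29/2 = 14.50

14.50


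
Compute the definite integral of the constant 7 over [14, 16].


The integral of a constant k over [a, b] equals k * (b - a).
integral from 14 to 16 of 7 dx
= 7 * (16 - 14)
= 7 * 2
= 14

14


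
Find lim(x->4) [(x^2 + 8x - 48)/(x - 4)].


Direct substitution gives 0/0, so we factor the numerator.
Factor: (x^2 + 8x - 48) = (x - 4)(x + 12)
Cancel the common factor (x - 4):
(x^2 + 8x - 48)/(x - 4) = (x + 12)
Now substitute x = 4:
= (4) - (-12) = 16

16


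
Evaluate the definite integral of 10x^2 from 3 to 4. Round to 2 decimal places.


Find the antiderivative of 10x^2:
F(x) = 10/3 * x^3
Apply the Fundamental Theorem of Calculus:
F(4) - F(3)
= 10/3 * 4^3 - 10/3 * 3^3
= 10/3 * (64 - 27)
= 10/3 * 37
= 370/3 ≈ 123.33

123.33


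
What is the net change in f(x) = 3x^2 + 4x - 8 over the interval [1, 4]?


Net change = f(b) - f(a)
f(x) = 3x^2 + 4x - 8
Compute f(4):
f(4) = 3 * 4^2 + 4 * 4 - 8
= 48 + 16 - 8
= 56
Compute f(1):
f(1) = 3 * 1^2 + 4 * 1 - 8
= 3 + 4 - 8
= -1
Net change = 56 - (-1) = 57

57


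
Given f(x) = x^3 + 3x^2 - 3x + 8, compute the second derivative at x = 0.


First derivative:
f'(x) = 3x^2 + 6x - 3
Second derivative:
f''(x) = 6x + 6
Substitute x = 0:
f''(0) = 6 * 0 + 6
= 0 + 6
= 6

6


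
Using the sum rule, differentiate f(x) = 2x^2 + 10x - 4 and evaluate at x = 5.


Differentiate term by term using power and sum rules:
f(x) = 2x^2 + 10x - 4
f'(x) = 4x + 10
Substitute x = 5:
f'(5) = 4 * 5 + 10
= 20 + 10
= 30

30


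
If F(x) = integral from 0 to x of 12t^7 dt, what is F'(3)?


By the Fundamental Theorem of Calculus (Part 1):
If F(x) = integral from 0 to x of f(t) dt, then F'(x) = f(x)
Here f(t) = 12t^7
So F'(x) = 12x^7
Evaluate at x = 3:
F'(3) = 12 * 3^7
= 12 * 2187
= 26244

26244


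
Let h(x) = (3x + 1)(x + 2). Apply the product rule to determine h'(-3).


Let u(x) = 3x + 1 and v(x) = x + 2
u'(x) = 3
v'(x) = 1
Product rule: h'(x) = u'(x)*v(x) + u(x)*v'(x)
= 3 * (x + 2) + (3x + 1) * 1
At x = -3:
u(-3) = 3 * (-3) + 1 = -8
v(-3) = 1 * (-3) + 2 = -1
h'(-3) = 3 * (-1) + (-8) * 1
= -3 - 8
= -11

-11


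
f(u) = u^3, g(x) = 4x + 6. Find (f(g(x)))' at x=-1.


Using the chain rule: (f(g(x)))' = f'(g(x)) * g'(x)
First, find g(-1):
g(-1) = 4 * (-1) + 6 = 2
Next, f'(u) = 3u^2
And g'(x) = 4
So f'(g(-1)) * g'(-1)
= 3 * 2^2 * 4
= 3 * 4 * 4
= 48

48


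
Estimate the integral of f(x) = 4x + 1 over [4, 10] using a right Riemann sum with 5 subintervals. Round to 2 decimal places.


Right Riemann sum uses right endpoints of each subinterval.
Interval: [4, 10], n = 5
dx = (10 - 4) / 5 = 6/5
Right endpoints: [26/5, 32/5, 38/5, 44/5, 10]
f values: [109/5, 133/5, 157/5, 181/5, 41]
Sum = dx * (sum of f values)
= 6/5 * 157
= 942/5 = 188.40

188.40


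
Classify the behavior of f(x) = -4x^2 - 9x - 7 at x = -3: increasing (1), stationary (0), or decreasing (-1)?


Compute f'(x) to determine behavior:
f'(x) = -8x - 9
f'(-3) = -8 * (-3) - 9
= 24 - 9
= 15
Since f'(-3) > 0, the function is increasing (1)

1


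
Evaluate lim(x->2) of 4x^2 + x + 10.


Since polynomials are continuous, we use direct substitution.
lim(x->2) of 4x^2 + x + 10
= 4 * 2^2 + 1 * 2 + 10
= 16 + 2 + 10
= 28

28


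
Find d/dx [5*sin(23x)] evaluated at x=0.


Apply the chain rule to differentiate 5*sin(23x):
d/dx [5*sin(23x)]
= 5 * cos(23x) * d/dx(23x)
= 5 * 23 * cos(23x)
= 115 * cos(23x)
Evaluate at x = 0:
= 115 * cos(0)
= 115 * 1
= 115

115


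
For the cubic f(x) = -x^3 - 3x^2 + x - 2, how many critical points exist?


Find where f'(x) = 0:
f(x) = -x^3 - 3x^2 + x - 2
f'(x) = -3x^2 - 6x + 1
This is a quadratic in x. Use the discriminant to count real roots.
Discriminant = (-6)^2 - 4 * (-3) * 1
= 36 - (-12)
= 48
Since discriminant > 0, f'(x) = 0 has 2 real solutions.
Number of critical points: 2

2


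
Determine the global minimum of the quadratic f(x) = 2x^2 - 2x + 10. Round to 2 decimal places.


For a quadratic f(x) = ax^2 + bx + c with a > 0, the minimum is at the vertex.
Vertex x-coordinate: x = -b/(2a)
x = -(-2) / (2 * 2)
x = 2/4 = 1/2
Substitute back to find the minimum value:
f(1/2) = 2 * (1/2)^2 - 2 * (1/2) + 10
= 1/2 - 1 + 10
= 19/2 = 9.50

9.50


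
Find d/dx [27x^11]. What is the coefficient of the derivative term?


We apply the power rule: d/dx [ax^n] = a*n * x^(n-1)
d/dx [27x^11]
= 27 * 11 * x^(11-1)
= 297x^10
The coefficient is 297

297


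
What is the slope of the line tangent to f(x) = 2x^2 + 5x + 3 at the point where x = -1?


The slope of the tangent line equals f'(x) at the point.
f(x) = 2x^2 + 5x + 3
f'(x) = 4x + 5
At x = -1:
f'(-1) = 4 * (-1) + 5
= -4 + 5
= 1

1


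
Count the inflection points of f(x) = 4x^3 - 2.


Inflection points occur where f''(x) = 0 and concavity changes.
f(x) = 4x^3 - 2
f'(x) = 12x^2
f''(x) = 24x
Set f''(x) = 0:
24x = 0
x = 0 / 24 = 0
Since f''(x) is linear (degree 1), it changes sign at this point.
Therefore there is exactly 1 inflection point.

1


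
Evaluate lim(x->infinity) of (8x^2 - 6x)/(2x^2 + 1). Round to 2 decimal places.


For limits at infinity with equal-degree polynomials,
we compare leading coefficients.
Numerator leading term: 8x^2
Denominator leading term: 2x^2
Divide both by x^2:
lim = (8 - 6/x) / (2 + 1/x^2)
As x -> infinity, the 1/x and 1/x^2 terms vanish:
= 8/2 = 4 = 4.00

4.00


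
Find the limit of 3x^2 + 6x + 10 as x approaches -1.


Since polynomials are continuous, we use direct substitution.
lim(x->-1) of 3x^2 + 6x + 10
= 3 * (-1)^2 + 6 * (-1) + 10
= 3 - 6 + 10
= 7

7


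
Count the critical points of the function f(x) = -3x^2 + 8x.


Find where f'(x) = 0:
f'(x) = -6x + 8
Set f'(x) = 0:
-6x + 8 = 0
x = -8 / (-6) = 4/3
This is a linear equation in x, so there is exactly one solution.
Number of critical points: 1

1


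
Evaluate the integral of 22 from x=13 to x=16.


The integral of a constant k over [a, b] equals k * (b - a).
integral from 13 to 16 of 22 dx
= 22 * (16 - 13)
= 22 * 3
= 66

66


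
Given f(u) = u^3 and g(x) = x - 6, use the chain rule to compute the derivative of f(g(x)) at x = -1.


Using the chain rule: (f(g(x)))' = f'(g(x)) * g'(x)
First, find g(-1):
g(-1) = 1 * (-1) - 6 = -7
Next, f'(u) = 3u^2
And g'(x) = 1
So f'(g(-1)) * g'(-1)
= 3 * (-7)^2 * 1
= 3 * 49 * 1
= 147

147


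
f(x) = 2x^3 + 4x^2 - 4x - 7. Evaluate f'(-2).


Differentiate f(x) = 2x^3 + 4x^2 - 4x - 7 term by term:
f'(x) = 6x^2 + 8x - 4
Substitute x = -2:
f'(-2) = 6 * (-2)^2 + 8 * (-2) - 4
= 24 - 16 - 4
= 4

4


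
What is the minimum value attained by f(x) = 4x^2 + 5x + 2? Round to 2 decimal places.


For a quadratic f(x) = ax^2 + bx + c with a > 0, the minimum is at the vertex.
Vertex x-coordinate: x = -b/(2a)
x = -(5) / (2 * 4)
x = -5/8
Substitute back to find the minimum value:
f(-5/8) = 4 * (-5/8)^2 + 5 * (-5/8) + 2
= 25/16 - 25/8 + 2
= 7/16 ≈ 0.44

0.44


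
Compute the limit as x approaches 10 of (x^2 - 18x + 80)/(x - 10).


Direct substitution gives 0/0, so we factor the numerator.
Factor: (x^2 - 18x + 80) = (x - 10)(x - 8)
Cancel the common factor (x - 10):
(x^2 - 18x + 80)/(x - 10) = (x - 8)
Now substitute x = 10:
= (10) - (8) = 2

2


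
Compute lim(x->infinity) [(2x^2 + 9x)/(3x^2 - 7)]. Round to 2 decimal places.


For limits at infinity with equal-degree polynomials,
we compare leading coefficients.
Numerator leading term: 2x^2
Denominator leading term: 3x^2
Divide both by x^2:
lim = (2 + 9/x) / (3 - 7/x^2)
As x -> infinity, the 1/x and 1/x^2 terms vanish:
= 2/3 ≈ 0.67

0.67


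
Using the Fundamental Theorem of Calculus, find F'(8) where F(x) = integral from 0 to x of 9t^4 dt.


By the Fundamental Theorem of Calculus (Part 1):
If F(x) = integral from 0 to x of f(t) dt, then F'(x) = f(x)
Here f(t) = 9t^4
So F'(x) = 9x^4
Evaluate at x = 8:
F'(8) = 9 * 8^4
= 9 * 4096
= 36864

36864


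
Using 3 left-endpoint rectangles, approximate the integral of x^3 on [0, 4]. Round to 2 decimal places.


Left Riemann sum uses left endpoints of each subinterval.
Interval: [0, 4], n = 3
dx = (4 - 0) / 3 = 4/3
Left endpoints: [0, 4/3, 8/3]
f values: [0, 64/27, 512/27]
Sum = dx * (sum of f values)
= 4/3 * 64/3
= 256/9 ≈ 28.44

28.44


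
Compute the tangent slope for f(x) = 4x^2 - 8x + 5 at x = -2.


The slope of the tangent line equals f'(x) at the point.
f(x) = 4x^2 - 8x + 5
f'(x) = 8x - 8
At x = -2:
f'(-2) = 8 * (-2) - 8
= -16 - 8
= -24

-24


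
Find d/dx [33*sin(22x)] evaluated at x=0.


Apply the chain rule to differentiate 33*sin(22x):
d/dx [33*sin(22x)]
= 33 * cos(22x) * d/dx(22x)
= 33 * 22 * cos(22x)
= 726 * cos(22x)
Evaluate at x = 0:
= 726 * cos(0)
= 726 * 1
= 726

726


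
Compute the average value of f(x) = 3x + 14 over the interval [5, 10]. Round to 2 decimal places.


Average value = 1/(b-a) * integral from a to b of f(x) dx
First compute the integral of 3x + 14:
F(x) = (3/2)x^2 + 14x
F(10) = 3/2 * 100 + 14 * 10 = 290
F(5) = 3/2 * 25 + 14 * 5 = 215/2
Integral = 290 - 215/2 = 365/2
Average = (365/2) / (10 - 5) = (365/2) / 5
= 73/2 = 36.50

36.50


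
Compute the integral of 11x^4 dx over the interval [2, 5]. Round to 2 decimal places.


Find the antiderivative of 11x^4:
F(x) = 11/5 * x^5
Apply the Fundamental Theorem of Calculus:
F(5) - F(2)
= 11/5 * 5^5 - 11/5 * 2^5
= 11/5 * (3125 - 32)
= 11/5 * 3093
= 34023/5 = 6804.60

6804.60


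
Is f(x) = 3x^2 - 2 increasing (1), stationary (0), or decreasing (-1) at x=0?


Compute f'(x) to determine behavior:
f'(x) = 6x
f'(0) = 6 * 0 + 0
= 0 + 0
= 0
Since f'(0) = 0, the function is stationary (0)

0


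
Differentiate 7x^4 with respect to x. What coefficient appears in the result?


We apply the power rule: d/dx [ax^n] = a*n * x^(n-1)
d/dx [7x^4]
= 7 * 4 * x^(4-1)
= 28x^3
The coefficient is 28

28


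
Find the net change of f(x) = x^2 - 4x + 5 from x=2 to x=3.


Net change = f(b) - f(a)
f(x) = x^2 - 4x + 5
Compute f(3):
f(3) = 1 * 3^2 - 4 * 3 + 5
= 9 - 12 + 5
= 2
Compute f(2):
f(2) = 1 * 2^2 - 4 * 2 + 5
= 4 - 8 + 5
= 1
Net change = 2 - 1 = 1

1


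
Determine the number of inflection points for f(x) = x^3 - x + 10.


Inflection points occur where f''(x) = 0 and concavity changes.
f(x) = x^3 - x + 10
f'(x) = 3x^2 - 1
f''(x) = 6x
Set f''(x) = 0:
6x = 0
x = 0 / 6 = 0
Since f''(x) is linear (degree 1), it changes sign at this point.
Therefore there is exactly 1 inflection point.

1


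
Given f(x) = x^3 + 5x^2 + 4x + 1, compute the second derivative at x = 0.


First derivative:
f'(x) = 3x^2 + 10x + 4
Second derivative:
f''(x) = 6x + 10
Substitute x = 0:
f''(0) = 6 * 0 + 10
= 0 + 10
= 10

10


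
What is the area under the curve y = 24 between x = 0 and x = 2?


The area under a constant function y = 24 is a rectangle.
Width = 2 - 0 = 2
Height = 24
Area = width * height
= 2 * 24
= 48

48


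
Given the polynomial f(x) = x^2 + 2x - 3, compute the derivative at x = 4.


Differentiate term by term using power and sum rules:
f(x) = x^2 + 2x - 3
f'(x) = 2x + 2
Substitute x = 4:
f'(4) = 2 * 4 + 2
= 8 + 2
= 10

10


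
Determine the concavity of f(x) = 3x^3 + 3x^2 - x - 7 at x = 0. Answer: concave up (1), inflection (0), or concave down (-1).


Concavity is determined by the sign of f''(x).
f(x) = 3x^3 + 3x^2 - x - 7
f'(x) = 9x^2 + 6x - 1
f''(x) = 18x + 6
f''(0) = 18 * 0 + 6
= 0 + 6
= 6
Since f''(0) > 0, the function is concave up (1)

1


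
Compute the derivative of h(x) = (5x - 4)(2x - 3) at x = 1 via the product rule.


Let u(x) = 5x - 4 and v(x) = 2x - 3
u'(x) = 5
v'(x) = 2
Product rule: h'(x) = u'(x)*v(x) + u(x)*v'(x)
= 5 * (2x - 3) + (5x - 4) * 2
At x = 1:
u(1) = 5 * 1 - 4 = 1
v(1) = 2 * 1 - 3 = -1
h'(1) = 5 * (-1) + 1 * 2
= -5 + 2
= -3

-3


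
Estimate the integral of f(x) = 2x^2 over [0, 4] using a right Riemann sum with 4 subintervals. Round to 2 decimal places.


Right Riemann sum uses right endpoints of each subinterval.
Interval: [0, 4], n = 4
dx = (4 - 0) / 4 = 1
Right endpoints: [1, 2, 3, 4]
f values: [2, 8, 18, 32]
Sum = dx * (sum of f values)
= 1 * 60
= 60 = 60.00

60.00


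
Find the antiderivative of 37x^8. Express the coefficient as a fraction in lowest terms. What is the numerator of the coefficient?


Apply the power rule for integration:
integral of ax^n dx = a/(n+1) * x^(n+1) + C
integral of 37x^8 dx
= 37/9 * x^9 + C
The coefficient in lowest terms is 37/9, and its numerator is 37

37


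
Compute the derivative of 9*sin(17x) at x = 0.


Apply the chain rule to differentiate 9*sin(17x):
d/dx [9*sin(17x)]
= 9 * cos(17x) * d/dx(17x)
= 9 * 17 * cos(17x)
= 153 * cos(17x)
Evaluate at x = 0:
= 153 * cos(0)
= 153 * 1
= 153

153


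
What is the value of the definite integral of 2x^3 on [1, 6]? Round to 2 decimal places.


Find the antiderivative of 2x^3:
F(x) = 2/4 * x^4
Apply the Fundamental Theorem of Calculus:
F(6) - F(1)
= 2/4 * 6^4 - 2/4 * 1^4
= 2/4 * (1296 - 1)
= 2/4 * 1295
= 1295/2 = 647.50

647.50


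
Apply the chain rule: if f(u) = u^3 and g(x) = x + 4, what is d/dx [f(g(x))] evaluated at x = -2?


Using the chain rule: (f(g(x)))' = f'(g(x)) * g'(x)
First, find g(-2):
g(-2) = 1 * (-2) + 4 = 2
Next, f'(u) = 3u^2
And g'(x) = 1
So f'(g(-2)) * g'(-2)
= 3 * 2^2 * 1
= 3 * 4 * 1
= 12

12


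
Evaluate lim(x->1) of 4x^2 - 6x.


Since polynomials are continuous, we use direct substitution.
lim(x->1) of 4x^2 - 6x
= 4 * 1^2 - 6 * 1 + 0
= 4 - 6 + 0
= -2

-2


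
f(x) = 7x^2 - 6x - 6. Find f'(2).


Differentiate term by term using power and sum rules:
f(x) = 7x^2 - 6x - 6
f'(x) = 14x - 6
Substitute x = 2:
f'(2) = 14 * 2 - 6
= 28 - 6
= 22

22


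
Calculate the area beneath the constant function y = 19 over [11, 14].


The area under a constant function y = 19 is a rectangle.
Width = 14 - 11 = 3
Height = 19
Area = width * height
= 3 * 19
= 57

57


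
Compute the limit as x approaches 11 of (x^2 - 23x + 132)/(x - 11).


Direct substitution gives 0/0, so we factor the numerator.
Factor: (x^2 - 23x + 132) = (x - 11)(x - 12)
Cancel the common factor (x - 11):
(x^2 - 23x + 132)/(x - 11) = (x - 12)
Now substitute x = 11:
= (11) - (12) = -1

-1


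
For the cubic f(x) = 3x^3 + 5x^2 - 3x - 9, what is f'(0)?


Differentiate f(x) = 3x^3 + 5x^2 - 3x - 9 term by term:
f'(x) = 9x^2 + 10x - 3
Substitute x = 0:
f'(0) = 9 * 0^2 + 10 * 0 - 3
= 0 + 0 - 3
= -3

-3


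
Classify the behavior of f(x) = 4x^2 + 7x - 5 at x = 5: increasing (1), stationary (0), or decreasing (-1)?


Compute f'(x) to determine behavior:
f'(x) = 8x + 7
f'(5) = 8 * 5 + 7
= 40 + 7
= 47
Since f'(5) > 0, the function is increasing (1)

1


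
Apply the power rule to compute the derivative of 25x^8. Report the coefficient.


We apply the power rule: d/dx [ax^n] = a*n * x^(n-1)
d/dx [25x^8]
= 25 * 8 * x^(8-1)
= 200x^7
The coefficient is 200

200


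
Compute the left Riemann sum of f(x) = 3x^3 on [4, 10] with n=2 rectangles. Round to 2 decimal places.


Left Riemann sum uses left endpoints of each subinterval.
Interval: [4, 10], n = 2
dx = (10 - 4) / 2 = 3
Left endpoints: [4, 7]
f values: [192, 1029]
Sum = dx * (sum of f values)
= 3 * 1221
= 3663 = 3663.00

3663.00


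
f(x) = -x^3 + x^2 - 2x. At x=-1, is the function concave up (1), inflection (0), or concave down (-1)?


Concavity is determined by the sign of f''(x).
f(x) = -x^3 + x^2 - 2x
f'(x) = -3x^2 + 2x - 2
f''(x) = -6x + 2
f''(-1) = -6 * (-1) + 2
= 6 + 2
= 8
Since f''(-1) > 0, the function is concave up (1)

1


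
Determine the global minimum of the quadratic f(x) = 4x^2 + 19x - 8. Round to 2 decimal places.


For a quadratic f(x) = ax^2 + bx + c with a > 0, the minimum is at the vertex.
Vertex x-coordinate: x = -b/(2a)
x = -(19) / (2 * 4)
x = -19/8
Substitute back to find the minimum value:
f(-19/8) = 4 * (-19/8)^2 + 19 * (-19/8) - 8
= 361/16 - 361/8 - 8
= -489/16 ≈ -30.56

-30.56


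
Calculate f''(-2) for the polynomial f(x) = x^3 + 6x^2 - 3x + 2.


First derivative:
f'(x) = 3x^2 + 12x - 3
Second derivative:
f''(x) = 6x + 12
Substitute x = -2:
f''(-2) = 6 * (-2) + 12
= -12 + 12
= 0

0


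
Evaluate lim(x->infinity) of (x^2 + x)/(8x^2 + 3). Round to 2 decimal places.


For limits at infinity with equal-degree polynomials,
we compare leading coefficients.
Numerator leading term: x^2
Denominator leading term: 8x^2
Divide both by x^2:
lim = (1 + 1/x) / (8 + 3/x^2)
As x -> infinity, the 1/x and 1/x^2 terms vanish:
= 1/8 ≈ 0.13

0.13


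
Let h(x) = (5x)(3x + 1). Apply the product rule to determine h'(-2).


Let u(x) = 5x and v(x) = 3x + 1
u'(x) = 5
v'(x) = 3
Product rule: h'(x) = u'(x)*v(x) + u(x)*v'(x)
= 5 * (3x + 1) + (5x) * 3
At x = -2:
u(-2) = 5 * (-2) + 0 = -10
v(-2) = 3 * (-2) + 1 = -5
h'(-2) = 5 * (-5) + (-10) * 3
= -25 - 30
= -55

-55


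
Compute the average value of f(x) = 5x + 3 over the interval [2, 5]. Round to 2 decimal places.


Average value = 1/(b-a) * integral from a to b of f(x) dx
First compute the integral of 5x + 3:
F(x) = (5/2)x^2 + 3x
F(5) = 5/2 * 25 + 3 * 5 = 155/2
F(2) = 5/2 * 4 + 3 * 2 = 16
Integral = 155/2 - 16 = 123/2
Average = (123/2) / (5 - 2) = (123/2) / 3
= 41/2 = 20.50

20.50


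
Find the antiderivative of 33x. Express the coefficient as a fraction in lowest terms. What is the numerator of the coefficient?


Apply the power rule for integration:
integral of ax^n dx = a/(n+1) * x^(n+1) + C
integral of 33x dx
= 33/2 * x^2 + C
The coefficient in lowest terms is 33/2, and its numerator is 33

33


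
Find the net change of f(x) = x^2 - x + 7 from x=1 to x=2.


Net change = f(b) - f(a)
f(x) = x^2 - x + 7
Compute f(2):
f(2) = 1 * 2^2 - 1 * 2 + 7
= 4 - 2 + 7
= 9
Compute f(1):
f(1) = 1 * 1^2 - 1 * 1 + 7
= 1 - 1 + 7
= 7
Net change = 9 - 7 = 2

2


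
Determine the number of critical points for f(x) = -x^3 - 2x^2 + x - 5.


Find where f'(x) = 0:
f(x) = -x^3 - 2x^2 + x - 5
f'(x) = -3x^2 - 4x + 1
This is a quadratic in x. Use the discriminant to count real roots.
Discriminant = (-4)^2 - 4 * (-3) * 1
= 16 - (-12)
= 28
Since discriminant > 0, f'(x) = 0 has 2 real solutions.
Number of critical points: 2

2


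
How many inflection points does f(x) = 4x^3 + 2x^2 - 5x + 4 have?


Inflection points occur where f''(x) = 0 and concavity changes.
f(x) = 4x^3 + 2x^2 - 5x + 4
f'(x) = 12x^2 + 4x - 5
f''(x) = 24x + 4
Set f''(x) = 0:
24x + 4 = 0
x = -4 / 24 = -1/6
Since f''(x) is linear (degree 1), it changes sign at this point.
Therefore there is exactly 1 inflection point.

1


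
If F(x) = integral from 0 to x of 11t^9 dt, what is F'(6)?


By the Fundamental Theorem of Calculus (Part 1):
If F(x) = integral from 0 to x of f(t) dt, then F'(x) = f(x)
Here f(t) = 11t^9
So F'(x) = 11x^9
Evaluate at x = 6:
F'(6) = 11 * 6^9
= 11 * 10077696
= 110854656

110854656


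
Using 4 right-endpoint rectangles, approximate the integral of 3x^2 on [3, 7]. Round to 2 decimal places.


Right Riemann sum uses right endpoints of each subinterval.
Interval: [3, 7], n = 4
dx = (7 - 3) / 4 = 1
Right endpoints: [4, 5, 6, 7]
f values: [48, 75, 108, 147]
Sum = dx * (sum of f values)
= 1 * 378
= 378 = 378.00

378.00


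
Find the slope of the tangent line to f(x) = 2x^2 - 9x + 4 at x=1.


The slope of the tangent line equals f'(x) at the point.
f(x) = 2x^2 - 9x + 4
f'(x) = 4x - 9
At x = 1:
f'(1) = 4 * 1 - 9
= 4 - 9
= -5

-5


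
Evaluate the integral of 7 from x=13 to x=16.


The integral of a constant k over [a, b] equals k * (b - a).
integral from 13 to 16 of 7 dx
= 7 * (16 - 13)
= 7 * 3
= 21

21


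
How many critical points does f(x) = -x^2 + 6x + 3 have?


Find where f'(x) = 0:
f'(x) = -2x + 6
Set f'(x) = 0:
-2x + 6 = 0
x = -6 / (-2) = 3
This is a linear equation in x, so there is exactly one solution.
Number of critical points: 1

1


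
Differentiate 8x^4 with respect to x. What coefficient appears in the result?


We apply the power rule: d/dx [ax^n] = a*n * x^(n-1)
d/dx [8x^4]
= 8 * 4 * x^(4-1)
= 32x^3
The coefficient is 32

32


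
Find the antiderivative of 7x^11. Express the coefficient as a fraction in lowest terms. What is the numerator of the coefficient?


Apply the power rule for integration:
integral of ax^n dx = a/(n+1) * x^(n+1) + C
integral of 7x^11 dx
= 7/12 * x^12 + C
The coefficient in lowest terms is 7/12, and its numerator is 7

7


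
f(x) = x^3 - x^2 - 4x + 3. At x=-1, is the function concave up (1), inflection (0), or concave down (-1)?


Concavity is determined by the sign of f''(x).
f(x) = x^3 - x^2 - 4x + 3
f'(x) = 3x^2 - 2x - 4
f''(x) = 6x - 2
f''(-1) = 6 * (-1) - 2
= -6 - 2
= -8
Since f''(-1) < 0, the function is concave down (-1)

-1


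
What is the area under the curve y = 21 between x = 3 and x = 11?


The area under a constant function y = 21 is a rectangle.
Width = 11 - 3 = 8
Height = 21
Area = width * height
= 8 * 21
= 168

168


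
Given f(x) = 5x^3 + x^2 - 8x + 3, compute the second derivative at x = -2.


First derivative:
f'(x) = 15x^2 + 2x - 8
Second derivative:
f''(x) = 30x + 2
Substitute x = -2:
f''(-2) = 30 * (-2) + 2
= -60 + 2
= -58

-58


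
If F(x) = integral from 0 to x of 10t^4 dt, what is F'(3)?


By the Fundamental Theorem of Calculus (Part 1):
If F(x) = integral from 0 to x of f(t) dt, then F'(x) = f(x)
Here f(t) = 10t^4
So F'(x) = 10x^4
Evaluate at x = 3:
F'(3) = 10 * 3^4
= 10 * 81
= 810

810


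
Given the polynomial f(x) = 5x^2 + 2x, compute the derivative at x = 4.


Differentiate term by term using power and sum rules:
f(x) = 5x^2 + 2x
f'(x) = 10x + 2
Substitute x = 4:
f'(4) = 10 * 4 + 2
= 40 + 2
= 42

42


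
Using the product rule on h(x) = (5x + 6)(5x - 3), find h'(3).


Let u(x) = 5x + 6 and v(x) = 5x - 3
u'(x) = 5
v'(x) = 5
Product rule: h'(x) = u'(x)*v(x) + u(x)*v'(x)
= 5 * (5x - 3) + (5x + 6) * 5
At x = 3:
u(3) = 5 * 3 + 6 = 21
v(3) = 5 * 3 - 3 = 12
h'(3) = 5 * 12 + 21 * 5
= 60 + 105
= 165

165


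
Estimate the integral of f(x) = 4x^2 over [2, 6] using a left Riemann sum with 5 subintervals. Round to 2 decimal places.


Left Riemann sum uses left endpoints of each subinterval.
Interval: [2, 6], n = 5
dx = (6 - 2) / 5 = 4/5
Left endpoints: [2, 14/5, 18/5, 22/5, 26/5]
f values: [16, 784/25, 1296/25, 1936/25, 2704/25]
Sum = dx * (sum of f values)
= 4/5 * 1424/5
= 5696/25 = 227.84

227.84


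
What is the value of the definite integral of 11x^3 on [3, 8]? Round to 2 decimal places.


Find the antiderivative of 11x^3:
F(x) = 11/4 * x^4
Apply the Fundamental Theorem of Calculus:
F(8) - F(3)
= 11/4 * 8^4 - 11/4 * 3^4
= 11/4 * (4096 - 81)
= 11/4 * 4015
= 44165/4 = 11041.25

11041.25


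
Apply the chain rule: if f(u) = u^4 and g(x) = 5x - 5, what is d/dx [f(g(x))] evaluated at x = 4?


Using the chain rule: (f(g(x)))' = f'(g(x)) * g'(x)
First, find g(4):
g(4) = 5 * 4 - 5 = 15
Next, f'(u) = 4u^3
And g'(x) = 5
So f'(g(4)) * g'(4)
= 4 * 15^3 * 5
= 4 * 3375 * 5
= 67500

67500


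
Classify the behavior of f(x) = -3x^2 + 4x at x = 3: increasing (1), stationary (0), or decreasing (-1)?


Compute f'(x) to determine behavior:
f'(x) = -6x + 4
f'(3) = -6 * 3 + 4
= -18 + 4
= -14
Since f'(3) < 0, the function is decreasing (-1)

-1


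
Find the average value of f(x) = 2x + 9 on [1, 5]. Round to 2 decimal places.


Average value = 1/(b-a) * integral from a to b of f(x) dx
First compute the integral of 2x + 9:
F(x) = x^2 + 9x
F(5) = 1 * 25 + 9 * 5 = 70
F(1) = 1 * 1 + 9 * 1 = 10
Integral = 70 - 10 = 60
Average = 60 / (5 - 1) = 60 / 4
= 15 = 15.00

15.00


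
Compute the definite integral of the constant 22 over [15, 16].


The integral of a constant k over [a, b] equals k * (b - a).
integral from 15 to 16 of 22 dx
= 22 * (16 - 15)
= 22 * 1
= 22

22


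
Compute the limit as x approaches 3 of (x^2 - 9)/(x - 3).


Direct substitution gives 0/0, so we factor the numerator.
Factor: (x^2 - 9) = (x - 3)(x + 3)
Cancel the common factor (x - 3):
(x^2 - 9)/(x - 3) = (x + 3)
Now substitute x = 3:
= (3 + 3) = 6

6


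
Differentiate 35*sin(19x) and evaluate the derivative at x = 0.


Apply the chain rule to differentiate 35*sin(19x):
d/dx [35*sin(19x)]
= 35 * cos(19x) * d/dx(19x)
= 35 * 19 * cos(19x)
= 665 * cos(19x)
Evaluate at x = 0:
= 665 * cos(0)
= 665 * 1
= 665

665


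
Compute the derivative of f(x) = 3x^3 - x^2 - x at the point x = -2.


Differentiate f(x) = 3x^3 - x^2 - x term by term:
f'(x) = 9x^2 - 2x - 1
Substitute x = -2:
f'(-2) = 9 * (-2)^2 - 2 * (-2) - 1
= 36 + 4 - 1
= 39

39


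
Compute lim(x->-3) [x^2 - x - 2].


Since polynomials are continuous, we use direct substitution.
lim(x->-3) of x^2 - x - 2
= 1 * (-3)^2 - 1 * (-3) - 2
= 9 + 3 - 2
= 10

10


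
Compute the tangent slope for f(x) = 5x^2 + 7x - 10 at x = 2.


The slope of the tangent line equals f'(x) at the point.
f(x) = 5x^2 + 7x - 10
f'(x) = 10x + 7
At x = 2:
f'(2) = 10 * 2 + 7
= 20 + 7
= 27

27


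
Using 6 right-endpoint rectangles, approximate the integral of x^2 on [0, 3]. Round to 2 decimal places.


Right Riemann sum uses right endpoints of each subinterval.
Interval: [0, 3], n = 6
dx = (3 - 0) / 6 = 1/2
Right endpoints: [1/2, 1, 3/2, 2, 5/2, 3]
f values: [1/4, 1, 9/4, 4, 25/4, 9]
Sum = dx * (sum of f values)
= 1/2 * 91/4
= 91/8 ≈ 11.38

11.38


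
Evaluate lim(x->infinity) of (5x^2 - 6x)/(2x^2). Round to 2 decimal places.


For limits at infinity with equal-degree polynomials,
we compare leading coefficients.
Numerator leading term: 5x^2
Denominator leading term: 2x^2
Divide both by x^2:
lim = (5 - 6/x) / (2)
As x -> infinity, the 1/x and 1/x^2 terms vanish:
= 5/2 = 2.50

2.50


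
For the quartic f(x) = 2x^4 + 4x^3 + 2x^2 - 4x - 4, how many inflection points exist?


Inflection points occur where f''(x) = 0 and concavity changes.
f(x) = 2x^4 + 4x^3 + 2x^2 - 4x - 4
f'(x) = 8x^3 + 12x^2 + 4x - 4
f''(x) = 24x^2 + 24x + 4
This is a quadratic in x. Use the discriminant to count real roots.
Discriminant = (24)^2 - 4 * 24 * 4
= 576 - 384
= 192
Since discriminant > 0, f''(x) = 0 has 2 distinct real solutions.
A quadratic with two distinct real roots changes sign at each root, so concavity changes at both.
Number of inflection points: 2

2


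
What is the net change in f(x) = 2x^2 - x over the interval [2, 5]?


Net change = f(b) - f(a)
f(x) = 2x^2 - x
Compute f(5):
f(5) = 2 * 5^2 - 1 * 5 + 0
= 50 - 5 + 0
= 45
Compute f(2):
f(2) = 2 * 2^2 - 1 * 2 + 0
= 8 - 2 + 0
= 6
Net change = 45 - 6 = 39

39


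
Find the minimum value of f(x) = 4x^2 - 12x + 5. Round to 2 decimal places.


For a quadratic f(x) = ax^2 + bx + c with a > 0, the minimum is at the vertex.
Vertex x-coordinate: x = -b/(2a)
x = -(-12) / (2 * 4)
x = 12/8 = 3/2
Substitute back to find the minimum value:
f(3/2) = 4 * (3/2)^2 - 12 * (3/2) + 5
= 9 - 18 + 5
= -4 = -4.00

-4.00


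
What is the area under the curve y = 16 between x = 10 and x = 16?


The area under a constant function y = 16 is a rectangle.
Width = 16 - 10 = 6
Height = 16
Area = width * height
= 6 * 16
= 96

96


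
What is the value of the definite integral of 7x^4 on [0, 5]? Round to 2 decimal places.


Find the antiderivative of 7x^4:
F(x) = 7/5 * x^5
Apply the Fundamental Theorem of Calculus:
F(5) - F(0)
= 7/5 * 5^5 - 7/5 * 0^5
= 7/5 * (3125 - 0)
= 7/5 * 3125
= 4375 = 4375.00

4375.00


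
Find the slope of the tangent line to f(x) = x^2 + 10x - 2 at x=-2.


The slope of the tangent line equals f'(x) at the point.
f(x) = x^2 + 10x - 2
f'(x) = 2x + 10
At x = -2:
f'(-2) = 2 * (-2) + 10
= -4 + 10
= 6

6


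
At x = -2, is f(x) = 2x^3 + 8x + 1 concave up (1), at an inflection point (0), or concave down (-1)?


Concavity is determined by the sign of f''(x).
f(x) = 2x^3 + 8x + 1
f'(x) = 6x^2 + 8
f''(x) = 12x
f''(-2) = 12 * (-2) + 0
= -24 + 0
= -24
Since f''(-2) < 0, the function is concave down (-1)

-1


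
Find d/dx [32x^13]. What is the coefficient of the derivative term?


We apply the power rule: d/dx [ax^n] = a*n * x^(n-1)
d/dx [32x^13]
= 32 * 13 * x^(13-1)
= 416x^12
The coefficient is 416

416


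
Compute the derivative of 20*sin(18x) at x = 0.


Apply the chain rule to differentiate 20*sin(18x):
d/dx [20*sin(18x)]
= 20 * cos(18x) * d/dx(18x)
= 20 * 18 * cos(18x)
= 360 * cos(18x)
Evaluate at x = 0:
= 360 * cos(0)
= 360 * 1
= 360

360


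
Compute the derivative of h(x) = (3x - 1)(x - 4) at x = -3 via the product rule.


Let u(x) = 3x - 1 and v(x) = x - 4
u'(x) = 3
v'(x) = 1
Product rule: h'(x) = u'(x)*v(x) + u(x)*v'(x)
= 3 * (x - 4) + (3x - 1) * 1
At x = -3:
u(-3) = 3 * (-3) - 1 = -10
v(-3) = 1 * (-3) - 4 = -7
h'(-3) = 3 * (-7) + (-10) * 1
= -21 - 10
= -31

-31


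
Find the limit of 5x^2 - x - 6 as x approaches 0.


Since polynomials are continuous, we use direct substitution.
lim(x->0) of 5x^2 - x - 6
= 5 * 0^2 - 1 * 0 - 6
= 0 + 0 - 6
= -6

-6


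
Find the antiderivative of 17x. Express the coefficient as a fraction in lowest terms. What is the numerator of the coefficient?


Apply the power rule for integration:
integral of ax^n dx = a/(n+1) * x^(n+1) + C
integral of 17x dx
= 17/2 * x^2 + C
The coefficient in lowest terms is 17/2, and its numerator is 17

17


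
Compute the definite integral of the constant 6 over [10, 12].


The integral of a constant k over [a, b] equals k * (b - a).
integral from 10 to 12 of 6 dx
= 6 * (12 - 10)
= 6 * 2
= 12

12


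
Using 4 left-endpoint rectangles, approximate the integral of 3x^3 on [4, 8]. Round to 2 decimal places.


Left Riemann sum uses left endpoints of each subinterval.
Interval: [4, 8], n = 4
dx = (8 - 4) / 4 = 1
Left endpoints: [4, 5, 6, 7]
f values: [192, 375, 648, 1029]
Sum = dx * (sum of f values)
= 1 * 2244
= 2244 = 2244.00

2244.00


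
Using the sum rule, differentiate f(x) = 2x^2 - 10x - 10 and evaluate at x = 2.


Differentiate term by term using power and sum rules:
f(x) = 2x^2 - 10x - 10
f'(x) = 4x - 10
Substitute x = 2:
f'(2) = 4 * 2 - 10
= 8 - 10
= -2

-2


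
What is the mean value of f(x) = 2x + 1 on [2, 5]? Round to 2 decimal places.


Average value = 1/(b-a) * integral from a to b of f(x) dx
First compute the integral of 2x + 1:
F(x) = x^2 + x
F(5) = 1 * 25 + 1 * 5 = 30
F(2) = 1 * 4 + 1 * 2 = 6
Integral = 30 - 6 = 24
Average = 24 / (5 - 2) = 24 / 3
= 8 = 8.00

8.00


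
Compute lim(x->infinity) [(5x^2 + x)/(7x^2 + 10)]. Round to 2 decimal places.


For limits at infinity with equal-degree polynomials,
we compare leading coefficients.
Numerator leading term: 5x^2
Denominator leading term: 7x^2
Divide both by x^2:
lim = (5 + 1/x) / (7 + 10/x^2)
As x -> infinity, the 1/x and 1/x^2 terms vanish:
= 5/7 ≈ 0.71

0.71


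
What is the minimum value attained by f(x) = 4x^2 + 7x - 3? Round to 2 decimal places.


For a quadratic f(x) = ax^2 + bx + c with a > 0, the minimum is at the vertex.
Vertex x-coordinate: x = -b/(2a)
x = -(7) / (2 * 4)
x = -7/8
Substitute back to find the minimum value:
f(-7/8) = 4 * (-7/8)^2 + 7 * (-7/8) - 3
= 49/16 - 49/8 - 3
= -97/16 ≈ -6.06

-6.06


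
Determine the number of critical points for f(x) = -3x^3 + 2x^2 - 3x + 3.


Find where f'(x) = 0:
f(x) = -3x^3 + 2x^2 - 3x + 3
f'(x) = -9x^2 + 4x - 3
This is a quadratic in x. Use the discriminant to count real roots.
Discriminant = (4)^2 - 4 * (-9) * (-3)
= 16 - 108
= -92
Since discriminant < 0, f'(x) = 0 has no real solutions.
Number of critical points: 0

0


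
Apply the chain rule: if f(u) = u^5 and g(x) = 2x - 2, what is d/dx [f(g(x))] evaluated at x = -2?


Using the chain rule: (f(g(x)))' = f'(g(x)) * g'(x)
First, find g(-2):
g(-2) = 2 * (-2) - 2 = -6
Next, f'(u) = 5u^4
And g'(x) = 2
So f'(g(-2)) * g'(-2)
= 5 * (-6)^4 * 2
= 5 * 1296 * 2
= 12960

12960


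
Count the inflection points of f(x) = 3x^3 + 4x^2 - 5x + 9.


Inflection points occur where f''(x) = 0 and concavity changes.
f(x) = 3x^3 + 4x^2 - 5x + 9
f'(x) = 9x^2 + 8x - 5
f''(x) = 18x + 8
Set f''(x) = 0:
18x + 8 = 0
x = -8 / 18 = -4/9
Since f''(x) is linear (degree 1), it changes sign at this point.
Therefore there is exactly 1 inflection point.

1


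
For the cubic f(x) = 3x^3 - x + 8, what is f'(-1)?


Differentiate f(x) = 3x^3 - x + 8 term by term:
f'(x) = 9x^2 - 1
Substitute x = -1:
f'(-1) = 9 * (-1)^2 + 0 * (-1) - 1
= 9 + 0 - 1
= 8

8


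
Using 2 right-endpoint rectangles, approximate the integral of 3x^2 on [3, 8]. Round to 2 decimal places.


Right Riemann sum uses right endpoints of each subinterval.
Interval: [3, 8], n = 2
dx = (8 - 3) / 2 = 5/2
Right endpoints: [11/2, 8]
f values: [363/4, 192]
Sum = dx * (sum of f values)
= 5/2 * 1131/4
= 5655/8 ≈ 706.88

706.88


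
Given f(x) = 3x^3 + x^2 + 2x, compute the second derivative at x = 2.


First derivative:
f'(x) = 9x^2 + 2x + 2
Second derivative:
f''(x) = 18x + 2
Substitute x = 2:
f''(2) = 18 * 2 + 2
= 36 + 2
= 38

38


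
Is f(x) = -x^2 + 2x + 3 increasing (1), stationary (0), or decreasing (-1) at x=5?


Compute f'(x) to determine behavior:
f'(x) = -2x + 2
f'(5) = -2 * 5 + 2
= -10 + 2
= -8
Since f'(5) < 0, the function is decreasing (-1)

-1


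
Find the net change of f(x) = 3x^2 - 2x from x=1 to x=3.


Net change = f(b) - f(a)
f(x) = 3x^2 - 2x
Compute f(3):
f(3) = 3 * 3^2 - 2 * 3 + 0
= 27 - 6 + 0
= 21
Compute f(1):
f(1) = 3 * 1^2 - 2 * 1 + 0
= 3 - 2 + 0
= 1
Net change = 21 - 1 = 20

20


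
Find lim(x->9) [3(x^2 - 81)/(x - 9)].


Direct substitution gives 0/0, so we factor the numerator.
Factor: 3(x^2 - 81) = 3 * (x - 9)(x + 9)
Cancel the common factor (x - 9):
3(x^2 - 81)/(x - 9) = 3 * (x + 9)
Now substitute x = 9:
= 3 * (9 + 9) = 54

54


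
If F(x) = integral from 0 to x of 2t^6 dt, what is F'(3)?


By the Fundamental Theorem of Calculus (Part 1):
If F(x) = integral from 0 to x of f(t) dt, then F'(x) = f(x)
Here f(t) = 2t^6
So F'(x) = 2x^6
Evaluate at x = 3:
F'(3) = 2 * 3^6
= 2 * 729
= 1458

1458


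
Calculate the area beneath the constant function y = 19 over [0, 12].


The area under a constant function y = 19 is a rectangle.
Width = 12 - 0 = 12
Height = 19
Area = width * height
= 12 * 19
= 228

228


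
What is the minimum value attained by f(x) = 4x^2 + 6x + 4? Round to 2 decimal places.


For a quadratic f(x) = ax^2 + bx + c with a > 0, the minimum is at the vertex.
Vertex x-coordinate: x = -b/(2a)
x = -(6) / (2 * 4)
x = -6/8 = -3/4
Substitute back to find the minimum value:
f(-3/4) = 4 * (-3/4)^2 + 6 * (-3/4) + 4
= 9/4 - 9/2 + 4
= 7/4 = 1.75

1.75


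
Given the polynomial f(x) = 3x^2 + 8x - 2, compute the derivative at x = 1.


Differentiate term by term using power and sum rules:
f(x) = 3x^2 + 8x - 2
f'(x) = 6x + 8
Substitute x = 1:
f'(1) = 6 * 1 + 8
= 6 + 8
= 14

14


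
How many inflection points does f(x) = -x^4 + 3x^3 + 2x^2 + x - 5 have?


Inflection points occur where f''(x) = 0 and concavity changes.
f(x) = -x^4 + 3x^3 + 2x^2 + x - 5
f'(x) = -4x^3 + 9x^2 + 4x + 1
f''(x) = -12x^2 + 18x + 4
This is a quadratic in x. Use the discriminant to count real roots.
Discriminant = (18)^2 - 4 * (-12) * 4
= 324 - (-192)
= 516
Since discriminant > 0, f''(x) = 0 has 2 distinct real solutions.
A quadratic with two distinct real roots changes sign at each root, so concavity changes at both.
Number of inflection points: 2

2


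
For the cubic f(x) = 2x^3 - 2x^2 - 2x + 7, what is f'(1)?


Differentiate f(x) = 2x^3 - 2x^2 - 2x + 7 term by term:
f'(x) = 6x^2 - 4x - 2
Substitute x = 1:
f'(1) = 6 * 1^2 - 4 * 1 - 2
= 6 - 4 - 2
= 0

0


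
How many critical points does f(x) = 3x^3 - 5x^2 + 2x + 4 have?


Find where f'(x) = 0:
f(x) = 3x^3 - 5x^2 + 2x + 4
f'(x) = 9x^2 - 10x + 2
This is a quadratic in x. Use the discriminant to count real roots.
Discriminant = (-10)^2 - 4 * 9 * 2
= 100 - 72
= 28
Since discriminant > 0, f'(x) = 0 has 2 real solutions.
Number of critical points: 2

2


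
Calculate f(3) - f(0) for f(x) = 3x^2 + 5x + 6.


Net change = f(b) - f(a)
f(x) = 3x^2 + 5x + 6
Compute f(3):
f(3) = 3 * 3^2 + 5 * 3 + 6
= 27 + 15 + 6
= 48
Compute f(0):
f(0) = 3 * 0^2 + 5 * 0 + 6
= 0 + 0 + 6
= 6
Net change = 48 - 6 = 42

42


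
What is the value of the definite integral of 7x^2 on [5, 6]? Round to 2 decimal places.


Find the antiderivative of 7x^2:
F(x) = 7/3 * x^3
Apply the Fundamental Theorem of Calculus:
F(6) - F(5)
= 7/3 * 6^3 - 7/3 * 5^3
= 7/3 * (216 - 125)
= 7/3 * 91
= 637/3 ≈ 212.33

212.33


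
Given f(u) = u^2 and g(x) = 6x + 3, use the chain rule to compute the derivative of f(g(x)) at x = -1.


Using the chain rule: (f(g(x)))' = f'(g(x)) * g'(x)
First, find g(-1):
g(-1) = 6 * (-1) + 3 = -3
Next, f'(u) = 2u
And g'(x) = 6
So f'(g(-1)) * g'(-1)
= 2 * (-3) * 6
= -36

-36


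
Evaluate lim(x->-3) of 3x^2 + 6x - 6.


Since polynomials are continuous, we use direct substitution.
lim(x->-3) of 3x^2 + 6x - 6
= 3 * (-3)^2 + 6 * (-3) - 6
= 27 - 18 - 6
= 3

3


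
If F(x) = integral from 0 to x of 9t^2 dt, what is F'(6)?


By the Fundamental Theorem of Calculus (Part 1):
If F(x) = integral from 0 to x of f(t) dt, then F'(x) = f(x)
Here f(t) = 9t^2
So F'(x) = 9x^2
Evaluate at x = 6:
F'(6) = 9 * 6^2
= 9 * 36
= 324

324


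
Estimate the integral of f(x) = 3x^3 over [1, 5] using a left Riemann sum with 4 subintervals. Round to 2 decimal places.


Left Riemann sum uses left endpoints of each subinterval.
Interval: [1, 5], n = 4
dx = (5 - 1) / 4 = 1
Left endpoints: [1, 2, 3, 4]
f values: [3, 24, 81, 192]
Sum = dx * (sum of f values)
= 1 * 300
= 300 = 300.00

300.00


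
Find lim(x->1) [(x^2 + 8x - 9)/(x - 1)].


Direct substitution gives 0/0, so we factor the numerator.
Factor: (x^2 + 8x - 9) = (x - 1)(x + 9)
Cancel the common factor (x - 1):
(x^2 + 8x - 9)/(x - 1) = (x + 9)
Now substitute x = 1:
= (1) - (-9) = 10

10


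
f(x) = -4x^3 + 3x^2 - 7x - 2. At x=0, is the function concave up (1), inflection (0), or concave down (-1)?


Concavity is determined by the sign of f''(x).
f(x) = -4x^3 + 3x^2 - 7x - 2
f'(x) = -12x^2 + 6x - 7
f''(x) = -24x + 6
f''(0) = -24 * 0 + 6
= 0 + 6
= 6
Since f''(0) > 0, the function is concave up (1)

1


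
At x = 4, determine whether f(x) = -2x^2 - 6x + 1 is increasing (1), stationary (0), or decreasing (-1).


Compute f'(x) to determine behavior:
f'(x) = -4x - 6
f'(4) = -4 * 4 - 6
= -16 - 6
= -22
Since f'(4) < 0, the function is decreasing (-1)

-1
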